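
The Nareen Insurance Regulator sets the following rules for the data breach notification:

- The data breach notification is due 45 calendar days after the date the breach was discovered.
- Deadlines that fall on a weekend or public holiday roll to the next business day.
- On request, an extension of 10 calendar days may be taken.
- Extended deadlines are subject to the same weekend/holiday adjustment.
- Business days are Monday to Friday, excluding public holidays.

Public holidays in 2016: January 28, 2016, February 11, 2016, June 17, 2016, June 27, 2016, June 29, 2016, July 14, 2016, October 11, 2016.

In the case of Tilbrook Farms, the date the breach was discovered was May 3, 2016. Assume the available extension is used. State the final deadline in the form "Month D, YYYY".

From May 3, 2016, 45 calendar days later is June 17, 2016.
Because June 17, 2016 is a listed holiday, the deadline becomes June 20, 2016 (Monday).
Applying the 10-calendar-day extension: June 20, 2016 + 10 days = June 30, 2016.
Since June 30, 2016 is a Thursday and not a holiday, the date is unchanged.
So the filing is due June 30, 2016.

June 30, 2016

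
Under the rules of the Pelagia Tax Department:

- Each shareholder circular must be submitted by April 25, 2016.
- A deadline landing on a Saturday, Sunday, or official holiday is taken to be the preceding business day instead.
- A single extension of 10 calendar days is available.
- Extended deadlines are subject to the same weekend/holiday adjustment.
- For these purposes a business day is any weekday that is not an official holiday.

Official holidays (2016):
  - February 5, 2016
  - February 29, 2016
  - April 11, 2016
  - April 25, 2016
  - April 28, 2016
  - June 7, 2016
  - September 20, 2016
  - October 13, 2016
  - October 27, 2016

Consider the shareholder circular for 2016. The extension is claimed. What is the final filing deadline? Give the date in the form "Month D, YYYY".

The stated deadline is April 25, 2016.
April 25, 2016 falls on a listed holiday. Rolling to the preceding business day gives April 22, 2016, a Friday.
Add the 10 calendar-day extension to April 22, 2016: May 2, 2016.
Since May 2, 2016 is a Monday and not a holiday, the date is unchanged.
So the filing is due May 2, 2016.

May 2, 2016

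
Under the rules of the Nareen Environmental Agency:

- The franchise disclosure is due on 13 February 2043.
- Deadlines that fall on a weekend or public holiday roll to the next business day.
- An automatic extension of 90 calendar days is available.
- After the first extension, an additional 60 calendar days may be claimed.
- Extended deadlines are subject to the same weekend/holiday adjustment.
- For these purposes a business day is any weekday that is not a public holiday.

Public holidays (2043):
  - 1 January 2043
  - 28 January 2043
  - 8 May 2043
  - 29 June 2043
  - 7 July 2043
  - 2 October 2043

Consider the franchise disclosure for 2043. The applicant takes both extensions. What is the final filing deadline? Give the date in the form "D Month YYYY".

13 July 2043

The statutory due date is 13 February 2043.
13 February 2043 (Friday) is already a business day.
With the 90-day extension, 13 February 2043 becomes 14 May 2043.
14 May 2043 is a Thursday and not a listed holiday, so it stands.
Applying the 60-calendar-day extension: 14 May 2043 + 60 days = 13 July 2043.
13 July 2043 is a Monday and not a listed holiday, so it stands.
The final due date is 13 July 2043.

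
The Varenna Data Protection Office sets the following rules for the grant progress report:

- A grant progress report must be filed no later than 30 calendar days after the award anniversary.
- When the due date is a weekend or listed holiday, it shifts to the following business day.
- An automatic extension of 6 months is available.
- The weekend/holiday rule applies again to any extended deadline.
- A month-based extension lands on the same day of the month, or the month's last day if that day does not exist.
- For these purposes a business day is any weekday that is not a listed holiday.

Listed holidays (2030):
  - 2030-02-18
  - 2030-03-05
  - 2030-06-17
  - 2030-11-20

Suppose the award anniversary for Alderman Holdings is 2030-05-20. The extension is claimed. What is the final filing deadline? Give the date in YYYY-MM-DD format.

2030-12-19

Trigger date 2030-05-20 + 30 calendar days = 2030-06-19.
2030-06-19 is a Wednesday and not a listed holiday, so it stands.
Add 6 months to 2030-06-19: 2030-12-19.
2030-12-19 (Thursday) is already a business day.
Deadline: 2030-12-19.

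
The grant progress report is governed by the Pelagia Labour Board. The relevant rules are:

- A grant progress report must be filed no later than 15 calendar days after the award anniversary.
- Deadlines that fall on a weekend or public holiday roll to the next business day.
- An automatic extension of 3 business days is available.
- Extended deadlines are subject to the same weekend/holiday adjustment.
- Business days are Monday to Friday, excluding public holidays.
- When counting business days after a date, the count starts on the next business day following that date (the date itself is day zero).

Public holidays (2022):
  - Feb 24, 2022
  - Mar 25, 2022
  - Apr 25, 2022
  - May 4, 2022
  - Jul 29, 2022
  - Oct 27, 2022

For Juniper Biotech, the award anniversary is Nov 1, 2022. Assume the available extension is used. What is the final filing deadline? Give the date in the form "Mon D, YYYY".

Trigger date Nov 1, 2022 + 15 calendar days = Nov 16, 2022.
Nov 16, 2022 is a Wednesday and not a listed holiday, so it stands.
Applying the 3-business-day extension: 3 business days after Nov 16, 2022 is Nov 21, 2022.
Nov 21, 2022 (Monday) is already a business day.
Deadline: Nov 21, 2022.

Nov 21, 2022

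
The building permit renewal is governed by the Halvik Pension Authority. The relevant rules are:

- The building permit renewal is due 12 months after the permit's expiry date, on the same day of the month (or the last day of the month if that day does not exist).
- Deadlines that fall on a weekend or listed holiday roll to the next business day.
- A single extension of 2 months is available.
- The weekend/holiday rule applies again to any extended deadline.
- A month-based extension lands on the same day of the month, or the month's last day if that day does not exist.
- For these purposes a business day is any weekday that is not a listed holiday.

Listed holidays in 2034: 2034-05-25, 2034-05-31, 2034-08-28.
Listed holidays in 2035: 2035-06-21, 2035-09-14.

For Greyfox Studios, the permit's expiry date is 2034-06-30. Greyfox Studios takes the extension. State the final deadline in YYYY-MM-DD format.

Moving 12 months forward from 2034-06-30 on the corresponding day gives 2035-06-30.
2035-06-30 is a Saturday; the next business day is 2035-07-02 (Monday).
The 2 months extension carries 2035-07-02 to 2035-09-02.
2035-09-02 falls on a Sunday. Rolling to the next business day gives 2035-09-03, a Monday.
Final deadline: 2035-09-03.

2035-09-03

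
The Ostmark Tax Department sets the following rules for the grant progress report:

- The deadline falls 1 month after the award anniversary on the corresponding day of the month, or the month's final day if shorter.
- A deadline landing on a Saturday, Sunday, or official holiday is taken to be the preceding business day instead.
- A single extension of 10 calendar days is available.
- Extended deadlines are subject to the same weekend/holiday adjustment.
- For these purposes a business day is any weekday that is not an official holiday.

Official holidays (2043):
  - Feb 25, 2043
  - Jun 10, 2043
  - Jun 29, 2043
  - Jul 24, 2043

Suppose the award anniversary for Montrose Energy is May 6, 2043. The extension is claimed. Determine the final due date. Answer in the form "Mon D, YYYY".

Jun 15, 2043

1 month after May 6, 2043, on the same day of the month, is Jun 6, 2043.
Because Jun 6, 2043 is a Saturday, the deadline becomes Jun 5, 2043 (Friday).
Add the 10 calendar-day extension to Jun 5, 2043: Jun 15, 2043.
Jun 15, 2043 (Monday) is already a business day.
Final deadline: Jun 15, 2043.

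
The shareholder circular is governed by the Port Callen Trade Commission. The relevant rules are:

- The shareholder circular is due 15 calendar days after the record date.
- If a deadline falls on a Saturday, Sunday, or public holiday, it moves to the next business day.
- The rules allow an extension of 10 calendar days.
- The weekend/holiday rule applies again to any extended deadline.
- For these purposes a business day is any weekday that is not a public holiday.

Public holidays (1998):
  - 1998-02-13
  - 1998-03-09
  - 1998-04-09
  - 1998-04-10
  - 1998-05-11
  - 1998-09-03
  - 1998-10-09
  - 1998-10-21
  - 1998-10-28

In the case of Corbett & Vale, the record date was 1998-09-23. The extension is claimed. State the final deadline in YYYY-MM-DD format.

1998-10-19

From 1998-09-23, 15 calendar days later is 1998-10-08.
1998-10-08 falls on a Thursday, which is a business day, so no adjustment is needed.
Applying the 10-calendar-day extension: 1998-10-08 + 10 days = 1998-10-18.
Because 1998-10-18 is a Sunday, the deadline becomes 1998-10-19 (Monday).
Deadline: 1998-10-19.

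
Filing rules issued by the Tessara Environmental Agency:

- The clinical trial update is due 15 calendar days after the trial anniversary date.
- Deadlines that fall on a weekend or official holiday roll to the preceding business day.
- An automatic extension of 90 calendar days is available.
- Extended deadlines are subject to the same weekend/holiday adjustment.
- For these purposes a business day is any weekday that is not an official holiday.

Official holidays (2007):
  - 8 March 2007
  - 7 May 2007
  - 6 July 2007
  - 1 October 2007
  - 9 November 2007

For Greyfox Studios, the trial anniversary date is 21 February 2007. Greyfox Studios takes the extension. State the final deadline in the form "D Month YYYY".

5 June 2007

Trigger date 21 February 2007 + 15 calendar days = 8 March 2007.
8 March 2007 is a listed holiday; the preceding business day is 7 March 2007 (Wednesday).
Applying the 90-calendar-day extension: 7 March 2007 + 90 days = 5 June 2007.
Since 5 June 2007 is a Tuesday and not a holiday, the date is unchanged.
The final due date is 5 June 2007.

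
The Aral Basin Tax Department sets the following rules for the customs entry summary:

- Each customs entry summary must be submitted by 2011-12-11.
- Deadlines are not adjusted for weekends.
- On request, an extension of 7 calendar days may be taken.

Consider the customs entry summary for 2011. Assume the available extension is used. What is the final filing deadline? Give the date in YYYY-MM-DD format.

2011-12-18

The statutory due date is 2011-12-11.
No adjustment is made for weekends or holidays, so 2011-12-11 stands.
With the 7-day extension, 2011-12-11 becomes 2011-12-18.
2011-12-18 falls on a Sunday. The rules make no weekend/holiday allowance, so it remains 2011-12-18.
So the filing is due 2011-12-18.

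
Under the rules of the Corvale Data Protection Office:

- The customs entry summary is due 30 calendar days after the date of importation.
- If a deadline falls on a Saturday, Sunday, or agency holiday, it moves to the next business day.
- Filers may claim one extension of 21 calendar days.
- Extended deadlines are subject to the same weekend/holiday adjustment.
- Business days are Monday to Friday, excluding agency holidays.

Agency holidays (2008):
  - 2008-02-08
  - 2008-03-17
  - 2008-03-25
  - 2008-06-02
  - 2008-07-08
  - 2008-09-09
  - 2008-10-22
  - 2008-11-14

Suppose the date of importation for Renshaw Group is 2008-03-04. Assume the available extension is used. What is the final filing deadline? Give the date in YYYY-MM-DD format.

30 calendar days after 2008-03-04 is 2008-04-03.
2008-04-03 (Thursday) is already a business day.
With the 21-day extension, 2008-04-03 becomes 2008-04-24.
Since 2008-04-24 is a Thursday and not a holiday, the date is unchanged.
The final due date is 2008-04-24.

2008-04-24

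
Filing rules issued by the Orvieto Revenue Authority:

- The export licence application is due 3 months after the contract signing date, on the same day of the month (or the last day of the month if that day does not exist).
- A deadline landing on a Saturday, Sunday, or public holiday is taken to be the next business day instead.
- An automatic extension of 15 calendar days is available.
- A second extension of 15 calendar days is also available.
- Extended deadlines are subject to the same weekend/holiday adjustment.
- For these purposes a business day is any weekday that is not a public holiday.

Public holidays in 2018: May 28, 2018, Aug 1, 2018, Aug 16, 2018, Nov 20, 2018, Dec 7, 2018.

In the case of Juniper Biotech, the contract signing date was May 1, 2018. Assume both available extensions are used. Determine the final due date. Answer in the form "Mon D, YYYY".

3 months from May 1, 2018 is Aug 1, 2018.
Because Aug 1, 2018 is a listed holiday, the deadline becomes Aug 2, 2018 (Thursday).
With the 15-day extension, Aug 2, 2018 becomes Aug 17, 2018.
Since Aug 17, 2018 is a Friday and not a holiday, the date is unchanged.
Applying the 15-calendar-day extension: Aug 17, 2018 + 15 days = Sep 1, 2018.
Sep 1, 2018 is a Saturday; the next business day is Sep 3, 2018 (Monday).
Final deadline: Sep 3, 2018.

Sep 3, 2018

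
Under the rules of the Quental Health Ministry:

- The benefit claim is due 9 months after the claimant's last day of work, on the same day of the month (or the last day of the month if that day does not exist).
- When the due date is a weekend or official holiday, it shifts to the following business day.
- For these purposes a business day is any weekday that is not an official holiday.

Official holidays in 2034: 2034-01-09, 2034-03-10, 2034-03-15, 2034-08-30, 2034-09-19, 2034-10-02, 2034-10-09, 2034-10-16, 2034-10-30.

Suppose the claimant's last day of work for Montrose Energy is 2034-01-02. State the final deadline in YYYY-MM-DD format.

9 months from 2034-01-02 is 2034-10-02.
2034-10-02 falls on a listed holiday. Rolling to the next business day gives 2034-10-03, a Tuesday.
Deadline: 2034-10-03.

2034-10-03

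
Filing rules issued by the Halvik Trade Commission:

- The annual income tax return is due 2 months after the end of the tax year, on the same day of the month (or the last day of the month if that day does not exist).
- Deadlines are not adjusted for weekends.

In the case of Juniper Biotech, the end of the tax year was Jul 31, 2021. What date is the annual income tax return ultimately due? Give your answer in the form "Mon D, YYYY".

Sep 30, 2021

Moving 2 months forward from Jul 31, 2021 on the corresponding day gives Sep 30, 2021 (day 31 does not exist in September, so the month's last day is used).
No adjustment is made for weekends or holidays, so Sep 30, 2021 stands.
The final due date is Sep 30, 2021.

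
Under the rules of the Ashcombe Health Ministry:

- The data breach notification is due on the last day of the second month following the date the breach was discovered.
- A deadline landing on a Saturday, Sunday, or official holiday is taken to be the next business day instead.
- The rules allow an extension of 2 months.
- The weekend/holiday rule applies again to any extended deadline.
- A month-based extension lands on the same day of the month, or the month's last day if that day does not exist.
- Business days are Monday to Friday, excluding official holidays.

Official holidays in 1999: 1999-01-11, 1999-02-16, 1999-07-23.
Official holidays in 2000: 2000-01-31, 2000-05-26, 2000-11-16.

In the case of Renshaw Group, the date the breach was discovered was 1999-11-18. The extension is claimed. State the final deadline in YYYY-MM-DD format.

2000-04-03

2 months after 1999-11-18 is January 2000; that month ends on 2000-01-31.
Because 2000-01-31 is a listed holiday, the deadline becomes 2000-02-01 (Tuesday).
The 2 months extension carries 2000-02-01 to 2000-04-01.
2000-04-01 is a Saturday, so it moves to the next business day, 2000-04-03 (Monday).
So the filing is due 2000-04-03.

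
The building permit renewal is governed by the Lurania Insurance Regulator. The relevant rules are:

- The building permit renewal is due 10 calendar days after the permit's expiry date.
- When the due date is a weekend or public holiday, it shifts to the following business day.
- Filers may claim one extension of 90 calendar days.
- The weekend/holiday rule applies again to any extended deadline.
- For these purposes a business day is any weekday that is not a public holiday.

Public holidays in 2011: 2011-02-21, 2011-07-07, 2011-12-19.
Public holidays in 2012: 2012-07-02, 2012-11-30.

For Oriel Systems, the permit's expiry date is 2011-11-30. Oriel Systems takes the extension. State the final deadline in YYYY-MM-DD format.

2012-03-12

Adding 10 calendar days to 2011-11-30 gives 2011-12-10.
2011-12-10 is a Saturday; the next business day is 2011-12-12 (Monday).
The 90-calendar-day extension moves the deadline from 2011-12-12 to 2012-03-11.
2012-03-11 is a Sunday, so it moves to the next business day, 2012-03-12 (Monday).
Deadline: 2012-03-12.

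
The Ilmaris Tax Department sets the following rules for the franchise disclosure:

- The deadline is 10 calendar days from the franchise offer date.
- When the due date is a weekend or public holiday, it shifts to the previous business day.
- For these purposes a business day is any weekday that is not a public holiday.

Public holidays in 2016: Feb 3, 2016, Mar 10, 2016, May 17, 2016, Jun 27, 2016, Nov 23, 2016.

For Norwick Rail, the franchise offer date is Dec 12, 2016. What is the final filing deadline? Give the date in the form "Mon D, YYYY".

10 calendar days after Dec 12, 2016 is Dec 22, 2016.
Dec 22, 2016 (Thursday) is already a business day.
Deadline: Dec 22, 2016.

Dec 22, 2016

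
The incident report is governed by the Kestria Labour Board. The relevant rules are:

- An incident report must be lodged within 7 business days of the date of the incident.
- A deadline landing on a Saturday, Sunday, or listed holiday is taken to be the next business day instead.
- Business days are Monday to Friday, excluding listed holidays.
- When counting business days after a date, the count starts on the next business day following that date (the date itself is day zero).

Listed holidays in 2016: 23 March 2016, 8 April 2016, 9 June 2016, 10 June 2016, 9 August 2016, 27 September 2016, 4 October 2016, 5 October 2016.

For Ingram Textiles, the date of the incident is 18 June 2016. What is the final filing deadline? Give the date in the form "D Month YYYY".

Counting 7 business days after 18 June 2016 (skipping weekends and listed holidays) reaches 28 June 2016.
28 June 2016 is a Tuesday and not a listed holiday, so it stands.
So the filing is due 28 June 2016.

28 June 2016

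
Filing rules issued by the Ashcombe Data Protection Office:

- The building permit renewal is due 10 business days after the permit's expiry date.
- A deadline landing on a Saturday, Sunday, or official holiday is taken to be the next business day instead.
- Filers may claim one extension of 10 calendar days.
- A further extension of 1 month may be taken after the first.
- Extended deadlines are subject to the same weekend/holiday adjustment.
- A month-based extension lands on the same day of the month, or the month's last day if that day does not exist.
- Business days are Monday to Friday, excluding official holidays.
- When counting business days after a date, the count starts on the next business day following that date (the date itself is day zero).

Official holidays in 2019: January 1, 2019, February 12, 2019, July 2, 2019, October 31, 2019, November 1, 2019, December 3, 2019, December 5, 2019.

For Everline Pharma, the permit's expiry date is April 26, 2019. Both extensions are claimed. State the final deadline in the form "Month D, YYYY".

June 20, 2019

Starting the day after April 26, 2019 and counting 10 business days lands on May 10, 2019.
May 10, 2019 falls on a Friday, which is a business day, so no adjustment is needed.
Applying the 10-calendar-day extension: May 10, 2019 + 10 days = May 20, 2019.
Since May 20, 2019 is a Monday and not a holiday, the date is unchanged.
Applying the 1 month extension: 1 month after May 20, 2019 is June 20, 2019.
June 20, 2019 falls on a Thursday, which is a business day, so no adjustment is needed.
Final deadline: June 20, 2019.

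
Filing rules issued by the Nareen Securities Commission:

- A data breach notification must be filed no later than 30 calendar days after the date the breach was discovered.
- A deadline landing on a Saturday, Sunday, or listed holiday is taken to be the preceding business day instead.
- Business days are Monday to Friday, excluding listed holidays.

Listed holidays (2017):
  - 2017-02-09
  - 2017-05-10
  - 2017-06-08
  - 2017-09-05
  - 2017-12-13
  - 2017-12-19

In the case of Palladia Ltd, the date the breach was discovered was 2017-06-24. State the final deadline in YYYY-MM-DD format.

Adding 30 calendar days to 2017-06-24 gives 2017-07-24.
2017-07-24 (Monday) is already a business day.
Deadline: 2017-07-24.

2017-07-24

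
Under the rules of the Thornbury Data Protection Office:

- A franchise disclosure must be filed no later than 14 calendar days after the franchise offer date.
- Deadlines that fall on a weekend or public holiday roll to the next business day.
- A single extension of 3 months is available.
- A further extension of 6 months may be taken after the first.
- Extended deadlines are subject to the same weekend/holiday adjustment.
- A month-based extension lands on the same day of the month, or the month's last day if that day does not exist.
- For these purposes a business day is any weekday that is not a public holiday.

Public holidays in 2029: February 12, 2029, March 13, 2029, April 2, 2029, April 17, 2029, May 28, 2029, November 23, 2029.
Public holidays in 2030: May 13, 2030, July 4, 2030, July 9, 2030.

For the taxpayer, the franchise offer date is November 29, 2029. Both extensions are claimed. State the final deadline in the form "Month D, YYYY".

From November 29, 2029, 14 calendar days later is December 13, 2029.
Since December 13, 2029 is a Thursday and not a holiday, the date is unchanged.
Applying the 3 months extension: 3 months after December 13, 2029 is March 13, 2030.
March 13, 2030 falls on a Wednesday, which is a business day, so no adjustment is needed.
The 6 months extension carries March 13, 2030 to September 13, 2030.
September 13, 2030 is a Friday and not a listed holiday, so it stands.
Final deadline: September 13, 2030.

September 13, 2030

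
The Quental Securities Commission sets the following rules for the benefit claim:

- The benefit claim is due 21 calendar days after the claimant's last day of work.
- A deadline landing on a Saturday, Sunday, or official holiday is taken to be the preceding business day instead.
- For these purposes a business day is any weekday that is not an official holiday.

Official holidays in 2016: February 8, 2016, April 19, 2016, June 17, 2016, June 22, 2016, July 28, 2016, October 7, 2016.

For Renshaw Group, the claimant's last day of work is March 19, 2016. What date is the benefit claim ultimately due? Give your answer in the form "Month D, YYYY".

Adding 21 calendar days to March 19, 2016 gives April 9, 2016.
April 9, 2016 is a Saturday; the preceding business day is April 8, 2016 (Friday).
So the filing is due April 8, 2016.

April 8, 2016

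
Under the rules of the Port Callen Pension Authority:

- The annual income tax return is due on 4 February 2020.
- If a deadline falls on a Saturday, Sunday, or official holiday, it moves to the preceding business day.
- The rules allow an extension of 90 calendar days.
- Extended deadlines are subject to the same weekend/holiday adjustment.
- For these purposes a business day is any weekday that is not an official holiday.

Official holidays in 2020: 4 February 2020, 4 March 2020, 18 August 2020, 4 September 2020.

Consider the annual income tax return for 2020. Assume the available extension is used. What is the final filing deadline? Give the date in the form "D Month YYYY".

Start from the fixed due date, 4 February 2020.
4 February 2020 is a listed holiday, so it moves to the preceding business day, 3 February 2020 (Monday).
The 90-calendar-day extension moves the deadline from 3 February 2020 to 3 May 2020.
3 May 2020 is a Sunday; the preceding business day is 1 May 2020 (Friday).
Final deadline: 1 May 2020.

1 May 2020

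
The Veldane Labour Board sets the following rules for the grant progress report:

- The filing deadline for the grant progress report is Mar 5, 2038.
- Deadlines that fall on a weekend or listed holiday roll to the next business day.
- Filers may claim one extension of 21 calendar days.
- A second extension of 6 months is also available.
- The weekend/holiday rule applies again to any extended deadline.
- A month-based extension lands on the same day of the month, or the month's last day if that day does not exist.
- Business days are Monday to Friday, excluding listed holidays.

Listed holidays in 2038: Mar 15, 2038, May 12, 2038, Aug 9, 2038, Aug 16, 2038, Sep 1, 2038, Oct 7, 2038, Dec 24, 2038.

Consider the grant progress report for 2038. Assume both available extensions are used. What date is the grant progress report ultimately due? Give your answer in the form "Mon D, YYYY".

The stated deadline is Mar 5, 2038.
Mar 5, 2038 (Friday) is already a business day.
Add the 21 calendar-day extension to Mar 5, 2038: Mar 26, 2038.
Mar 26, 2038 is a Friday and not a listed holiday, so it stands.
Applying the 6 months extension: 6 months after Mar 26, 2038 is Sep 26, 2038.
Sep 26, 2038 falls on a Sunday. Rolling to the next business day gives Sep 27, 2038, a Monday.
The final due date is Sep 27, 2038.

Sep 27, 2038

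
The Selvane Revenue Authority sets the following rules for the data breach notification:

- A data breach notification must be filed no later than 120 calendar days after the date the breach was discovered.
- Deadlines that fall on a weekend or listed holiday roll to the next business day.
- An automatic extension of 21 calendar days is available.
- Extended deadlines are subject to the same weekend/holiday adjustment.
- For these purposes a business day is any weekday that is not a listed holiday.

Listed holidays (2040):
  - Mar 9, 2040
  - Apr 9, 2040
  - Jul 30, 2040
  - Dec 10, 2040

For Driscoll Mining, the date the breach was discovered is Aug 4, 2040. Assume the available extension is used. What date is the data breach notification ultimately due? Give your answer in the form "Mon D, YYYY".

Dec 24, 2040

120 calendar days after Aug 4, 2040 is Dec 2, 2040.
Dec 2, 2040 falls on a Sunday. Rolling to the next business day gives Dec 3, 2040, a Monday.
Applying the 21-calendar-day extension: Dec 3, 2040 + 21 days = Dec 24, 2040.
Since Dec 24, 2040 is a Monday and not a holiday, the date is unchanged.
Final deadline: Dec 24, 2040.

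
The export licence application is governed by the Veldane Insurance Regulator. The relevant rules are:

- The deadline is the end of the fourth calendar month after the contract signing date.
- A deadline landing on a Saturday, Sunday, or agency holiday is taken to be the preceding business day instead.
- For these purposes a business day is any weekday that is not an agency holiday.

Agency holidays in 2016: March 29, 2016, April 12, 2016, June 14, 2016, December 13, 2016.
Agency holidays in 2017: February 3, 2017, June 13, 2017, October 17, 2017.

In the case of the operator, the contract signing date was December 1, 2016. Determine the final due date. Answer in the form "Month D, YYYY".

4 months after December 1, 2016 is April 2017; that month ends on April 30, 2017.
April 30, 2017 is a Sunday; the preceding business day is April 28, 2017 (Friday).
The final due date is April 28, 2017.

April 28, 2017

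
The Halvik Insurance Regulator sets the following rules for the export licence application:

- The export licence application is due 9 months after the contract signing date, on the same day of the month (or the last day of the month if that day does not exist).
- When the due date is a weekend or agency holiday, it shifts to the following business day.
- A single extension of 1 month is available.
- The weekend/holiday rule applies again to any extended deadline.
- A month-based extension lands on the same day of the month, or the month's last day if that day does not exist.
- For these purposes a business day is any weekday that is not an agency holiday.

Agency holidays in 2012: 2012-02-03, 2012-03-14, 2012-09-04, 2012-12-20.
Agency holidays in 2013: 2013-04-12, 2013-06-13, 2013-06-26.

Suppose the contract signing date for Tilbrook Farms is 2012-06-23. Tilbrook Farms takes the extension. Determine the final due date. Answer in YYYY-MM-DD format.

2013-04-25

Moving 9 months forward from 2012-06-23 on the corresponding day gives 2013-03-23.
2013-03-23 is a Saturday, so it moves to the next business day, 2013-03-25 (Monday).
The 1 month extension carries 2013-03-25 to 2013-04-25.
Since 2013-04-25 is a Thursday and not a holiday, the date is unchanged.
Deadline: 2013-04-25.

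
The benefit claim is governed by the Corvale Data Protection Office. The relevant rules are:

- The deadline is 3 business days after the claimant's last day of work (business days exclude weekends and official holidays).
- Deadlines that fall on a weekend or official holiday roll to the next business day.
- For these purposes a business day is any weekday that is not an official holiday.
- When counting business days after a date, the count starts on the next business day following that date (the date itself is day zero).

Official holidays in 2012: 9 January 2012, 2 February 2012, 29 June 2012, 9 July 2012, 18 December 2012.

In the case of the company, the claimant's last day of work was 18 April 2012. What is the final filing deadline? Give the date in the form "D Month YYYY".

Starting the day after 18 April 2012 and counting 3 business days lands on 23 April 2012.
23 April 2012 is a Monday and not a listed holiday, so it stands.
The final due date is 23 April 2012.

23 April 2012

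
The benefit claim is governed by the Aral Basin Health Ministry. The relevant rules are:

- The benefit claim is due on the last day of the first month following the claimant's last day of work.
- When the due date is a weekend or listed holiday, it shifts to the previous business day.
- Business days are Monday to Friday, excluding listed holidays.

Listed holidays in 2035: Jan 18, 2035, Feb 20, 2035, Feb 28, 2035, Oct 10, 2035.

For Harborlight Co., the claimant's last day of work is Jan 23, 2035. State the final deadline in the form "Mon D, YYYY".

1 month after Jan 23, 2035 falls in February 2035; the last day of that month is Feb 28, 2035.
Because Feb 28, 2035 is a listed holiday, the deadline becomes Feb 27, 2035 (Tuesday).
Deadline: Feb 27, 2035.

Feb 27, 2035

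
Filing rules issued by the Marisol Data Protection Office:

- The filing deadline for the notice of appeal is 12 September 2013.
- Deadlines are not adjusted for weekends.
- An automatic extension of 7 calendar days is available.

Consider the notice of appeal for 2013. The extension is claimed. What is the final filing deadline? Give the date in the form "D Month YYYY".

19 September 2013

The stated deadline is 12 September 2013.
12 September 2013 falls on a Thursday. The rules make no weekend/holiday allowance, so it remains 12 September 2013.
Add the 7 calendar-day extension to 12 September 2013: 19 September 2013.
19 September 2013 falls on a Thursday. The rules make no weekend/holiday allowance, so it remains 19 September 2013.
The final due date is 19 September 2013.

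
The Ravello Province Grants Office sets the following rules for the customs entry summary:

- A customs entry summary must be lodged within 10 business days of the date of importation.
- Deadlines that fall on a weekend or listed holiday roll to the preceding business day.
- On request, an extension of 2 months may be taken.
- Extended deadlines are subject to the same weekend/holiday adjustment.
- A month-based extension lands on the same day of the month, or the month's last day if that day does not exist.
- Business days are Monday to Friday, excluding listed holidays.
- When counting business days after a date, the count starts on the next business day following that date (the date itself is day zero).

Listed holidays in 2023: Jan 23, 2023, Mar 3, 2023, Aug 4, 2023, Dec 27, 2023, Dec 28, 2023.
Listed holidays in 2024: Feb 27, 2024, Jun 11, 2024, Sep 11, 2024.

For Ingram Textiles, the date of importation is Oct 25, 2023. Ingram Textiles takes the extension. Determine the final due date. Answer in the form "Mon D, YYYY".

Counting 10 business days after Oct 25, 2023 (skipping weekends and listed holidays) reaches Nov 8, 2023.
Nov 8, 2023 (Wednesday) is already a business day.
Add 2 months to Nov 8, 2023: Jan 8, 2024.
Jan 8, 2024 is a Monday and not a listed holiday, so it stands.
The final due date is Jan 8, 2024.

Jan 8, 2024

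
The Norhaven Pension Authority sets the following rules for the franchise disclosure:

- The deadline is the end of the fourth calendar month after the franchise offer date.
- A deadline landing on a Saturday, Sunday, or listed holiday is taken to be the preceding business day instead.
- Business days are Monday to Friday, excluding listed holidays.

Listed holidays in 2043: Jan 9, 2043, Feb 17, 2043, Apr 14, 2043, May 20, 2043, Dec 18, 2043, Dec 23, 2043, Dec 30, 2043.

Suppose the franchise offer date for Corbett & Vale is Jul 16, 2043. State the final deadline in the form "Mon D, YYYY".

Nov 30, 2043

4 months after Jul 16, 2043 is November 2043; that month ends on Nov 30, 2043.
Nov 30, 2043 falls on a Monday, which is a business day, so no adjustment is needed.
Deadline: Nov 30, 2043.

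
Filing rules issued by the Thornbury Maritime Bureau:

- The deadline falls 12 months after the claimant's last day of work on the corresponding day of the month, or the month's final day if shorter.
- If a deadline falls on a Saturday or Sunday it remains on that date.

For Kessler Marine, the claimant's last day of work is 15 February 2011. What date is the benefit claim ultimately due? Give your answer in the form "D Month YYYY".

12 months after 15 February 2011, on the same day of the month, is 15 February 2012.
No adjustment is made for weekends or holidays, so 15 February 2012 stands.
Deadline: 15 February 2012.

15 February 2012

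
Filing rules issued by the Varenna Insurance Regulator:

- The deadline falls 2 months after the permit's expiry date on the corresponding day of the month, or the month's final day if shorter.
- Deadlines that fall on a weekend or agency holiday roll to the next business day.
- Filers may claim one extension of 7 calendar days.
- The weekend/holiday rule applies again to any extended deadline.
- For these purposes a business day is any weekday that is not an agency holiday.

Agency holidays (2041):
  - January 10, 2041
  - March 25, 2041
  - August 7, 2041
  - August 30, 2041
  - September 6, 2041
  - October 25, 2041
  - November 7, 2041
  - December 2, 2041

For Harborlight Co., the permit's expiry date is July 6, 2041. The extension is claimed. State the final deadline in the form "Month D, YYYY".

2 months after July 6, 2041, on the same day of the month, is September 6, 2041.
September 6, 2041 is a listed holiday; the next business day is September 9, 2041 (Monday).
The 7-calendar-day extension moves the deadline from September 9, 2041 to September 16, 2041.
September 16, 2041 (Monday) is already a business day.
The final due date is September 16, 2041.

September 16, 2041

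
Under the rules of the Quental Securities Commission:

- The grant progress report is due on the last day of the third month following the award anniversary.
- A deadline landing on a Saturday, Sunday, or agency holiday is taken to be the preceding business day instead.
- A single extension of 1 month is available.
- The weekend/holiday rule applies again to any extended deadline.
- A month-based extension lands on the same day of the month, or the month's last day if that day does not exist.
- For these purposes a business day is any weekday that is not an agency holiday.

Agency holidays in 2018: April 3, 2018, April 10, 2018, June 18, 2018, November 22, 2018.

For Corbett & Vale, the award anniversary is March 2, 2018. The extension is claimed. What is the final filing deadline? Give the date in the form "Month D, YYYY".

The third month after March 2, 2018 is June 2018, whose last day is June 30, 2018.
Because June 30, 2018 is a Saturday, the deadline becomes June 29, 2018 (Friday).
Add 1 month to June 29, 2018: July 29, 2018.
July 29, 2018 is a Sunday, so it moves to the preceding business day, July 27, 2018 (Friday).
Deadline: July 27, 2018.

July 27, 2018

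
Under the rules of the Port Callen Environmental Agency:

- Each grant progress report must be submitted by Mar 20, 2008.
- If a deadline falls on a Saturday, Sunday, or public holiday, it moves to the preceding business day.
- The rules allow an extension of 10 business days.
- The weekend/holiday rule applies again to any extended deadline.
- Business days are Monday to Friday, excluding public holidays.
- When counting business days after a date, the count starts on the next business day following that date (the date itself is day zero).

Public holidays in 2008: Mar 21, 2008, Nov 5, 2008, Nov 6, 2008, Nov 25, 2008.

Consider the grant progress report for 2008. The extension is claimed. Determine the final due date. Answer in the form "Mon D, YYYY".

Apr 4, 2008

The statutory due date is Mar 20, 2008.
Since Mar 20, 2008 is a Thursday and not a holiday, the date is unchanged.
The 10-business-day extension runs from Mar 20, 2008 to Apr 4, 2008.
Apr 4, 2008 falls on a Friday, which is a business day, so no adjustment is needed.
So the filing is due Apr 4, 2008.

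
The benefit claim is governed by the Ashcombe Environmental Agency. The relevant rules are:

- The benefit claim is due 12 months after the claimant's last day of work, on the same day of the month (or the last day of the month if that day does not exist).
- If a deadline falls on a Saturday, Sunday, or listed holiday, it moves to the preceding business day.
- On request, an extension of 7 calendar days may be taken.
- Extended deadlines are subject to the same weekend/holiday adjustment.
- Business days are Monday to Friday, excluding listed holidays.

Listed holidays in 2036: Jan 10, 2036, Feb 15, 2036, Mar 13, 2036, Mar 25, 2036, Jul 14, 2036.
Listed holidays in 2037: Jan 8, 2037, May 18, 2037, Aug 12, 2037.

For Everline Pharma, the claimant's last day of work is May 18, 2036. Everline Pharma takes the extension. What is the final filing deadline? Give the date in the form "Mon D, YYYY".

May 22, 2037

12 months after May 18, 2036, on the same day of the month, is May 18, 2037.
Because May 18, 2037 is a listed holiday, the deadline becomes May 15, 2037 (Friday).
With the 7-day extension, May 15, 2037 becomes May 22, 2037.
Since May 22, 2037 is a Friday and not a holiday, the date is unchanged.
Deadline: May 22, 2037.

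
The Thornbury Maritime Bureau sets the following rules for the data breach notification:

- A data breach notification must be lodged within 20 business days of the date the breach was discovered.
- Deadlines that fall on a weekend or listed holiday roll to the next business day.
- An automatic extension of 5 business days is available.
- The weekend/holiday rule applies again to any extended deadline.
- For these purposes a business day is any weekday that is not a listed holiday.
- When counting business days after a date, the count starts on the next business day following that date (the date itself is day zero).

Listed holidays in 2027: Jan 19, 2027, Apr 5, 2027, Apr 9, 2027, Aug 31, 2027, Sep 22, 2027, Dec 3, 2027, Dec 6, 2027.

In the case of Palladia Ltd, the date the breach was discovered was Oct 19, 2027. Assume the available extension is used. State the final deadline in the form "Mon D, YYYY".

Nov 23, 2027

Counting 20 business days after Oct 19, 2027 (skipping weekends and listed holidays) reaches Nov 16, 2027.
Since Nov 16, 2027 is a Tuesday and not a holiday, the date is unchanged.
The 5-business-day extension runs from Nov 16, 2027 to Nov 23, 2027.
Nov 23, 2027 falls on a Tuesday, which is a business day, so no adjustment is needed.
Deadline: Nov 23, 2027.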